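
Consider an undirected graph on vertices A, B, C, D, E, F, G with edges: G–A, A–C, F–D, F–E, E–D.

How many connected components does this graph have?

3

From A: component {A, C, G}.
From B: component {B}.
From D: component {D, E, F}.
That's 3 components.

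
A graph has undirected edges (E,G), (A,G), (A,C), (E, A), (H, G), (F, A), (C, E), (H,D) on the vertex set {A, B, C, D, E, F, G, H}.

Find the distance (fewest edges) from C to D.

4

Distance 0: C.
Distance 1: A, E.
Distance 2: F, G.
Distance 3: H.
Distance 4: D — contains D.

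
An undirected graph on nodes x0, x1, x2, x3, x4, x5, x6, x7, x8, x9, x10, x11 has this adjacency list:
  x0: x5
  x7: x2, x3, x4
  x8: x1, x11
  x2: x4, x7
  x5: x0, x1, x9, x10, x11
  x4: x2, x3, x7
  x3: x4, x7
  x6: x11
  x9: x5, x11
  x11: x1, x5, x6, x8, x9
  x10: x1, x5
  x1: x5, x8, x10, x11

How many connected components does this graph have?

From x0: component {x0, x1, x5, x6, x8, x9, x10, x11}.
From x2: component {x2, x3, x4, x7}.
That's 2 components.

2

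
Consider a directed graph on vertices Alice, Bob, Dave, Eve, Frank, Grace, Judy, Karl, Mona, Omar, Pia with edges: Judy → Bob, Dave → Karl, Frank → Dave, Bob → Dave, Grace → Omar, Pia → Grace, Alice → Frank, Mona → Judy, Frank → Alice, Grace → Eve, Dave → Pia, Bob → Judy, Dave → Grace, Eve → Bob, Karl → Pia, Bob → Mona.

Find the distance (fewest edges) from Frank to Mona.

5

Distance 0: Frank.
Distance 1: Alice, Dave.
Distance 2: Grace, Karl, Pia.
Distance 3: Eve, Omar.
Distance 4: Bob.
Distance 5: Judy, Mona — contains Mona.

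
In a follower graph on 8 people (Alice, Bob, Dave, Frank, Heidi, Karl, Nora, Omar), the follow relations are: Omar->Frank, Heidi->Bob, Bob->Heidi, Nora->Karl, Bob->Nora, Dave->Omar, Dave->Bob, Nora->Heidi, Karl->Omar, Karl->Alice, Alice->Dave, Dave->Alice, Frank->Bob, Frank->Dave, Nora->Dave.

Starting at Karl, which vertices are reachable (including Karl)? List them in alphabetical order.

Alice, Bob, Dave, Frank, Heidi, Karl, Nora, Omar

Start at Karl.
Its neighbours: Alice, Omar.
Then their neighbours: Dave, Frank.
Then next layer: Bob.
Then next layer: Heidi, Nora.
Every vertex is now reached.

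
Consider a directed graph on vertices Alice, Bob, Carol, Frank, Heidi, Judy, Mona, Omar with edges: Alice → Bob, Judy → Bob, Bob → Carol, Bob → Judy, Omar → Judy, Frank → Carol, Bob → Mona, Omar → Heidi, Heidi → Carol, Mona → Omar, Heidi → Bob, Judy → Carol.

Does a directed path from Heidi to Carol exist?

Explore from Heidi.
Distance 1: reach Bob, Carol.
Found Carol.

Yes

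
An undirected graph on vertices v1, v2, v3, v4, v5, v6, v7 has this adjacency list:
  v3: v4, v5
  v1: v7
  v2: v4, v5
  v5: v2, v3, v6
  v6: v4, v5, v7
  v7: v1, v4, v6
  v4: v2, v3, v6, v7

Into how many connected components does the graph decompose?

1

From v1: component {v1, v2, v3, v4, v5, v6, v7}.
That's 1 component.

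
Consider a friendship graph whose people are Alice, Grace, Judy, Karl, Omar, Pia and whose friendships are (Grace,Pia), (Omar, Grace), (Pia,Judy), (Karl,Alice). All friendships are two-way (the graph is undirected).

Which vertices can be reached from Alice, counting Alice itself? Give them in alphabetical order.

Start at Alice.
Its neighbours: Karl.
Nothing further is reachable.

Alice, Karl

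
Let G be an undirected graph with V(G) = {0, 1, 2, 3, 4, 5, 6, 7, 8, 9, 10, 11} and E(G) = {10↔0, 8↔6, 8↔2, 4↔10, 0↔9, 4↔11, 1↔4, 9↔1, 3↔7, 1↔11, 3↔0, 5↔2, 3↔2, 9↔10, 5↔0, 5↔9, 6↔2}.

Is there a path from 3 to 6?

Yes

Explore from 3.
Distance 1: reach 0, 2, 7.
Distance 2: reach 5, 6, 8, 9, 10.
Found 6.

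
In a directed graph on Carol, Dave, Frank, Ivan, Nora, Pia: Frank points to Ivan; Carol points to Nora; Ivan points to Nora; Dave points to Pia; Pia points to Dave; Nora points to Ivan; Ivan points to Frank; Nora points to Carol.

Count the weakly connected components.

From Carol: component {Carol, Frank, Ivan, Nora}.
From Dave: component {Dave, Pia}.
That's 2 components.

2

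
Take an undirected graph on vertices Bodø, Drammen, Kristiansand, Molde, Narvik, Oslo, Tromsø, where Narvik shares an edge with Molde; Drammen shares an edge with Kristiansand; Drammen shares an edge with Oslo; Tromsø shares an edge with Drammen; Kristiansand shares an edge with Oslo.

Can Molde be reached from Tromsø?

Explore from Tromsø.
Distance 1: reach Drammen.
Distance 2: reach Kristiansand, Oslo.
The search is exhausted without reaching Molde; it lies in a different component.

No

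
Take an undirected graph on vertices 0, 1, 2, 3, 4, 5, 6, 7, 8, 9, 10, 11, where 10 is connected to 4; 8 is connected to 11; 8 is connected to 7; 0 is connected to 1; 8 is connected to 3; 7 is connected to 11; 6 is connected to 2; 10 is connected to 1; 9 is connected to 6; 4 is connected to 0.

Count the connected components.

4

From 0: component {0, 1, 4, 10}.
From 2: component {2, 6, 9}.
From 3: component {3, 7, 8, 11}.
From 5: component {5}.
That's 4 components.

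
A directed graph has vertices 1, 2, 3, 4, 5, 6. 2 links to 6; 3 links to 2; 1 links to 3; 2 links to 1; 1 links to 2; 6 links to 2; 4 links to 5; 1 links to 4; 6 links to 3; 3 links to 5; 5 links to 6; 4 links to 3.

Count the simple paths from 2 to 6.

4

2→1→3→5→6
2→1→4→3→5→6
2→1→4→5→6
2→6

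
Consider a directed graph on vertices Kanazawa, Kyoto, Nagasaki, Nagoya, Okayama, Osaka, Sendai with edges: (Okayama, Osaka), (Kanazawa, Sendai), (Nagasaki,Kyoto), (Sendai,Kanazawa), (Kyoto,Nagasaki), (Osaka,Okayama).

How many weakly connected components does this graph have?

4

From Kanazawa: component {Kanazawa, Sendai}.
From Kyoto: component {Kyoto, Nagasaki}.
From Nagoya: component {Nagoya}.
From Okayama: component {Okayama, Osaka}.
That's 4 components.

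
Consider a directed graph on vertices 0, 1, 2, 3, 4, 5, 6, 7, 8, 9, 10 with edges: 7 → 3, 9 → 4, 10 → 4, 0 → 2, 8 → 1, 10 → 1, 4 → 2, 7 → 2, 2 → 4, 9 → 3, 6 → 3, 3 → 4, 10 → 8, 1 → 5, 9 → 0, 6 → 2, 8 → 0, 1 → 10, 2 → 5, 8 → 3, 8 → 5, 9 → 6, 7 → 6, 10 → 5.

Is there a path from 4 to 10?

Explore from 4.
Distance 1: reach 2.
Distance 2: reach 5.
The search from 4 is exhausted; no directed path reaches 10.

No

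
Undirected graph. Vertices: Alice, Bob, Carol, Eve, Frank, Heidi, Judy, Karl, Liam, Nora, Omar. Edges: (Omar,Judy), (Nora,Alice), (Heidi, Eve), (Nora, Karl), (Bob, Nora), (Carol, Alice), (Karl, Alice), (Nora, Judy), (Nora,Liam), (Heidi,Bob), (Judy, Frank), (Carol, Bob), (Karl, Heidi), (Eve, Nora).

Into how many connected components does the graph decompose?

1

From Alice: component {Alice, Bob, Carol, Eve, Frank, Heidi, Judy, Karl, Liam, Nora, Omar}.
That's 1 component.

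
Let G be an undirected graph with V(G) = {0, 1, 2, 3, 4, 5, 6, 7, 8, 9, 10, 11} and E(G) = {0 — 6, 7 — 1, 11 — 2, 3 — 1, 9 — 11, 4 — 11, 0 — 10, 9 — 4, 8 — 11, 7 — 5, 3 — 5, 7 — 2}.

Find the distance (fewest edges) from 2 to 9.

2

Distance 0: 2.
Distance 1: 7, 11.
Distance 2: 1, 4, 5, 8, 9 — contains 9.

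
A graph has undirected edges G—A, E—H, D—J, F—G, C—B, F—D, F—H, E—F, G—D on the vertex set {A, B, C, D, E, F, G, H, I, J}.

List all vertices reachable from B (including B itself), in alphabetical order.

Start at B.
Its neighbours: C.
Nothing further is reachable.

B, C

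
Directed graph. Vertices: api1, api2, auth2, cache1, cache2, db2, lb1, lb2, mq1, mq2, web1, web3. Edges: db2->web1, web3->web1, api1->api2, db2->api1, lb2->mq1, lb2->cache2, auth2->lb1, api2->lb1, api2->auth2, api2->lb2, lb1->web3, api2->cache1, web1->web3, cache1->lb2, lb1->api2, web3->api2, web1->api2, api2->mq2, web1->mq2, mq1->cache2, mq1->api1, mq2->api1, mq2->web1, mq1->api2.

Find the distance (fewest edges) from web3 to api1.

Distance 0: web3.
Distance 1: api2, web1.
Distance 2: auth2, cache1, lb1, lb2, mq2.
Distance 3: api1, cache2, mq1 — contains api1.

3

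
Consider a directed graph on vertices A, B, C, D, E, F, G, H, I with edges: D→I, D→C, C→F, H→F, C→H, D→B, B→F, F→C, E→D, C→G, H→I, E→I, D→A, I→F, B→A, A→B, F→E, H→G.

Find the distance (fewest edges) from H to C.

2

Distance 0: H.
Distance 1: F, G, I.
Distance 2: C, E — contains C.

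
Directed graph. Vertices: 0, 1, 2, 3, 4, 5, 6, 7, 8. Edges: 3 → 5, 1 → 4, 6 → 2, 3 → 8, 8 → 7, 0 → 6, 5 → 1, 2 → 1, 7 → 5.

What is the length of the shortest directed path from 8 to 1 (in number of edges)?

Distance 0: 8.
Distance 1: 7.
Distance 2: 5.
Distance 3: 1 — contains 1.

3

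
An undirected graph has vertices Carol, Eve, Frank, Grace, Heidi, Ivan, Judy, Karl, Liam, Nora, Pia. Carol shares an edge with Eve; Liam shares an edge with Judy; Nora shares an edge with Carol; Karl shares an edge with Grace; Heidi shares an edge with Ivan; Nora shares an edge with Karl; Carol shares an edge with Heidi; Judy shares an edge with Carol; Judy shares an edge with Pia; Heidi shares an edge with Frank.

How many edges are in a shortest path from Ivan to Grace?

Distance 0: Ivan.
Distance 1: Heidi.
Distance 2: Carol, Frank.
Distance 3: Eve, Judy, Nora.
Distance 4: Karl, Liam, Pia.
Distance 5: Grace — contains Grace.

5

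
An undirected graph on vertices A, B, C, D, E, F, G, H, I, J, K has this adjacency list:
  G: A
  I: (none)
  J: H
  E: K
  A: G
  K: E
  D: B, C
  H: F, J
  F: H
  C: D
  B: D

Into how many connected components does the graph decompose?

5

From A: component {A, G}.
From B: component {B, C, D}.
From E: component {E, K}.
From F: component {F, H, J}.
From I: component {I}.
That's 5 components.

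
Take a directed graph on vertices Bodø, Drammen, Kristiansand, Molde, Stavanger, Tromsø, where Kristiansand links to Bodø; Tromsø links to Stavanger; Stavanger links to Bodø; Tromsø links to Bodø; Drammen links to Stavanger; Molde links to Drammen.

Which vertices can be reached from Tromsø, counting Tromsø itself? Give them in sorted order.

Bodø, Stavanger, Tromsø

Start at Tromsø.
Its neighbours: Bodø, Stavanger.
Nothing further is reachable.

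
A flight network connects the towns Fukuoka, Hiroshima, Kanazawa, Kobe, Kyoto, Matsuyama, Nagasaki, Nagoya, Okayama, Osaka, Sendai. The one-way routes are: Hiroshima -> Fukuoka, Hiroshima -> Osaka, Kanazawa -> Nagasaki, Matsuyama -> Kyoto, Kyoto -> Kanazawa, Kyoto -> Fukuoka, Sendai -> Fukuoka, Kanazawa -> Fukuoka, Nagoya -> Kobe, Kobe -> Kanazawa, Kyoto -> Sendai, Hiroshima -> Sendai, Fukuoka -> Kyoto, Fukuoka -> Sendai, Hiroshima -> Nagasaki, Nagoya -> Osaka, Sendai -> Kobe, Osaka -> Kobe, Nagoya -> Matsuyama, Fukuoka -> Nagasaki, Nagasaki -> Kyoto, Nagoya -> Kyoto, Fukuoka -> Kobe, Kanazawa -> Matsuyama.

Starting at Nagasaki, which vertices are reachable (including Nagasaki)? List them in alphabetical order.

Start at Nagasaki.
Its neighbours: Kyoto.
Then their neighbours: Fukuoka, Kanazawa, Sendai.
Then next layer: Kobe, Matsuyama.
Nothing further is reachable.

Fukuoka, Kanazawa, Kobe, Kyoto, Matsuyama, Nagasaki, Sendai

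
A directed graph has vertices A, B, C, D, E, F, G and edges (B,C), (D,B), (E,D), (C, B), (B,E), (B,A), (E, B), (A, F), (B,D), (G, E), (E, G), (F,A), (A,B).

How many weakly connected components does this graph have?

1

From A: component {A, B, C, D, E, F, G}.
That's 1 component.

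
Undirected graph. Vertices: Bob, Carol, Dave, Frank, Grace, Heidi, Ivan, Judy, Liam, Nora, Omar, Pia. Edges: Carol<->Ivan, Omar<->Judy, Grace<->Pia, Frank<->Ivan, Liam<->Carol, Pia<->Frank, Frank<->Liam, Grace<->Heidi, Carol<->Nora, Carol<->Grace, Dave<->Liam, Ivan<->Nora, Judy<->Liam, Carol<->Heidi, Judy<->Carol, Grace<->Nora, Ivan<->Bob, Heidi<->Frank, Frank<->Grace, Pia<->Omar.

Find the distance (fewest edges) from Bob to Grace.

3

Distance 0: Bob.
Distance 1: Ivan.
Distance 2: Carol, Frank, Nora.
Distance 3: Grace, Heidi, Judy, Liam, Pia — contains Grace.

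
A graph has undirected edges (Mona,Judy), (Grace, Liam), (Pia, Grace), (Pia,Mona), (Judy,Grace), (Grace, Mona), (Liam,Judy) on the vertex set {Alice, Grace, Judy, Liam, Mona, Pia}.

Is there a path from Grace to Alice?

Explore from Grace.
Distance 1: reach Judy, Liam, Mona, Pia.
The search is exhausted without reaching Alice; it lies in a different component.

No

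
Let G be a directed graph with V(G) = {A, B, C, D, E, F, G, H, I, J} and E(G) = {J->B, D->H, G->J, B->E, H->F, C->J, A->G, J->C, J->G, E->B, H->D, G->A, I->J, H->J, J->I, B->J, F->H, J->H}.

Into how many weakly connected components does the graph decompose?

1

From A: component {A, B, C, D, E, F, G, H, I, J}.
That's 1 component.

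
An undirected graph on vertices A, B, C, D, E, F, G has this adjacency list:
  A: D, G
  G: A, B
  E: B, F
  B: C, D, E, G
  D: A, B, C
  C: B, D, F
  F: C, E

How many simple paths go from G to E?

G–A–D–B–C–F–E
G–A–D–B–E
G–A–D–C–B–E
G–A–D–C–F–E
G–B–C–F–E
G–B–D–C–F–E
G–B–E

7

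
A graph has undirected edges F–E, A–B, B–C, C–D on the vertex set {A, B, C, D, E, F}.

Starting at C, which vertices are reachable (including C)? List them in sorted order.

A, B, C, D

Start at C.
Its neighbours: B, D.
Then their neighbours: A.
Nothing further is reachable.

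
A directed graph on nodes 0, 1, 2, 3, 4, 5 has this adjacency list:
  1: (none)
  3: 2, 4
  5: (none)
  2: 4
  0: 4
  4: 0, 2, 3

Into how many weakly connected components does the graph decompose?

From 0: component {0, 2, 3, 4}.
From 1: component {1}.
From 5: component {5}.
That's 3 components.

3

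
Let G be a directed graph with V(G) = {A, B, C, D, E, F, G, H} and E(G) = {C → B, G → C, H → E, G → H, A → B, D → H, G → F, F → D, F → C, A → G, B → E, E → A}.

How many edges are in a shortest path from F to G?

5

Distance 0: F.
Distance 1: C, D.
Distance 2: B, H.
Distance 3: E.
Distance 4: A.
Distance 5: G — contains G.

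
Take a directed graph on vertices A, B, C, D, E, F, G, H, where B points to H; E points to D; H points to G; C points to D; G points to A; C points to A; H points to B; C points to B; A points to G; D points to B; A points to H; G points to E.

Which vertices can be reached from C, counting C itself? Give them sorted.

Start at C.
Its neighbours: A, B, D.
Then their neighbours: G, H.
Then next layer: E.
Nothing further is reachable.

A, B, C, D, E, G, H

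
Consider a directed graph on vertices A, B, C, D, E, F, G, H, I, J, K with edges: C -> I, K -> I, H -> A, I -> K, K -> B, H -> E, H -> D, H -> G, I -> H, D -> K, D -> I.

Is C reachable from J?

J has no outgoing edges, so nothing is reachable from it.

No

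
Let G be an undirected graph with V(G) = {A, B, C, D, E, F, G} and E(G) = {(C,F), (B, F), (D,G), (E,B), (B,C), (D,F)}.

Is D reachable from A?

No

A has no edges, so nothing is reachable from it.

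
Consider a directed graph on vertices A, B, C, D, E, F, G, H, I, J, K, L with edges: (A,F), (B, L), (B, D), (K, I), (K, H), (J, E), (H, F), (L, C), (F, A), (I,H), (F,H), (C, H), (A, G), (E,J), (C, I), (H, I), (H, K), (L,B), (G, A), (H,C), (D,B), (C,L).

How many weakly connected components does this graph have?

From A: component {A, B, C, D, F, G, H, I, K, L}.
From E: component {E, J}.
That's 2 components.

2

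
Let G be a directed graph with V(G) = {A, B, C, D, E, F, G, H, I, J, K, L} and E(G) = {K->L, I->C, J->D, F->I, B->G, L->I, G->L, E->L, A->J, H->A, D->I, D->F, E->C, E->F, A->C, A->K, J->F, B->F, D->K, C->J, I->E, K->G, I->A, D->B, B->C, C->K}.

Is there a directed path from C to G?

Yes

Explore from C.
Distance 1: reach J, K.
Distance 2: reach D, F, G, L.
Found G.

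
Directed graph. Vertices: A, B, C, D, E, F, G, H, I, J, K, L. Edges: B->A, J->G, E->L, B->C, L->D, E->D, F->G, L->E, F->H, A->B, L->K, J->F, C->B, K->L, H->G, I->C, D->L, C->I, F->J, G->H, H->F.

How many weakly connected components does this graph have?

3

From A: component {A, B, C, I}.
From D: component {D, E, K, L}.
From F: component {F, G, H, J}.
That's 3 components.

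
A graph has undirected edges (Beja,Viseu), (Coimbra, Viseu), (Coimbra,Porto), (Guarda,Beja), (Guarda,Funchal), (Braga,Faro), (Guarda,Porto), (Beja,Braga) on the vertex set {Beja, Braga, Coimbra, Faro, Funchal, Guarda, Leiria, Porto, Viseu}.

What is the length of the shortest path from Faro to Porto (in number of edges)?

4

Distance 0: Faro.
Distance 1: Braga.
Distance 2: Beja.
Distance 3: Guarda, Viseu.
Distance 4: Coimbra, Funchal, Porto — contains Porto.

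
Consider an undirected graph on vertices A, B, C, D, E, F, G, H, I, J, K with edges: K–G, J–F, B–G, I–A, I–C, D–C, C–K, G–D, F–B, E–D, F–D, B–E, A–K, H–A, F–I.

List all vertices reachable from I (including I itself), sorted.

A, B, C, D, E, F, G, H, I, J, K

Start at I.
Its neighbours: A, C, F.
Then their neighbours: B, D, H, J, K.
Then next layer: E, G.
Every vertex is now reached.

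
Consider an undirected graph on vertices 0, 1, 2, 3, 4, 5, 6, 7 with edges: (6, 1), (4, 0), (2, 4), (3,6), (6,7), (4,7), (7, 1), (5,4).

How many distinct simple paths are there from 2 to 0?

2–4–0

1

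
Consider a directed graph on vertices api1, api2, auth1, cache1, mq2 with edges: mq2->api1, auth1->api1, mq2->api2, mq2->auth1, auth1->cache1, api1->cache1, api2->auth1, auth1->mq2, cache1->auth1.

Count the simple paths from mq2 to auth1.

mq2→api1→cache1→auth1
mq2→api2→auth1
mq2→auth1

3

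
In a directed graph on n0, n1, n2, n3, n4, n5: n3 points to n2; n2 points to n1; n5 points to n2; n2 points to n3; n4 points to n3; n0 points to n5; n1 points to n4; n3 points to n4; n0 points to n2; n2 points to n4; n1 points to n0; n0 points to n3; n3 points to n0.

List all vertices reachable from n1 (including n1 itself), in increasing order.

Start at n1.
Its neighbours: n0, n4.
Then their neighbours: n2, n3, n5.
Every vertex is now reached.

n0, n1, n2, n3, n4, n5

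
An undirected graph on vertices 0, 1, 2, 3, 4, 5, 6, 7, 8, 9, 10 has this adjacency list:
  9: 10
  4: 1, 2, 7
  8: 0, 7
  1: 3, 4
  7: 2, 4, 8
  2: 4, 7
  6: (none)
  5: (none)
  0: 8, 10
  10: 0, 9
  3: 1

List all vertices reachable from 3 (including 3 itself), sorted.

Start at 3.
Its neighbours: 1.
Then their neighbours: 4.
Then next layer: 2, 7.
Then next layer: 8.
Then next layer: 0.
Then next layer: 10.
Then next layer: 9.
Nothing further is reachable.

0, 1, 2, 3, 4, 7, 8, 9, 10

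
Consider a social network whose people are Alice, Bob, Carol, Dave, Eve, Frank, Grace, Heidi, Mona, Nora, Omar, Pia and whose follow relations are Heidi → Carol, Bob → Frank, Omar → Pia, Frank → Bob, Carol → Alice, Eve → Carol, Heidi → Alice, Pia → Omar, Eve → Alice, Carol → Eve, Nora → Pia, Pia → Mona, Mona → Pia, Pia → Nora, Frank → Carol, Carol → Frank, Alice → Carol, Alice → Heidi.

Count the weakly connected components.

From Alice: component {Alice, Bob, Carol, Eve, Frank, Heidi}.
From Dave: component {Dave}.
From Grace: component {Grace}.
From Mona: component {Mona, Nora, Omar, Pia}.
That's 4 components.

4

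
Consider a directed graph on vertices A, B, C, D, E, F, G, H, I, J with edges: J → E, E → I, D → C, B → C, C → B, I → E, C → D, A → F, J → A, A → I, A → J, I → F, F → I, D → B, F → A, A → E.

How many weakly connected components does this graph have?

From A: component {A, E, F, I, J}.
From B: component {B, C, D}.
From G: component {G}.
From H: component {H}.
That's 4 components.

4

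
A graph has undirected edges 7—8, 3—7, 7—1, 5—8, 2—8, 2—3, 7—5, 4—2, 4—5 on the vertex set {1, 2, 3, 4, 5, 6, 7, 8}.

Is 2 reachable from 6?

6 has no edges, so nothing is reachable from it.

No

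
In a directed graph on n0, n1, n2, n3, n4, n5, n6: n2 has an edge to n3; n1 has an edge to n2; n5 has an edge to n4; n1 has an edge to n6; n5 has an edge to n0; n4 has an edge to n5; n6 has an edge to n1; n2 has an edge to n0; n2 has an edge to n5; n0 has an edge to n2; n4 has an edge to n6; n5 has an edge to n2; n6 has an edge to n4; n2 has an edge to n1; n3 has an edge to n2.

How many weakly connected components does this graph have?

1

From n0: component {n0, n1, n2, n3, n4, n5, n6}.
That's 1 component.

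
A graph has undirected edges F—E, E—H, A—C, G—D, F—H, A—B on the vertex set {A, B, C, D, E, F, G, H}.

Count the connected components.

3

From A: component {A, B, C}.
From D: component {D, G}.
From E: component {E, F, H}.
That's 3 components.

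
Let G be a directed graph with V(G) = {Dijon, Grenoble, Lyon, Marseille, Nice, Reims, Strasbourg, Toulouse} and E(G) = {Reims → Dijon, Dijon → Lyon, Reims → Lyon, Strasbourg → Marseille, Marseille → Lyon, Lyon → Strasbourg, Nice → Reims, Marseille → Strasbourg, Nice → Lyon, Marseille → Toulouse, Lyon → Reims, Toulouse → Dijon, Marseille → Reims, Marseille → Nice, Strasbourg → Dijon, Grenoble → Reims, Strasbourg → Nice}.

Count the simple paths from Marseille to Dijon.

13

Marseille→Lyon→Reims→Dijon
Marseille→Lyon→Strasbourg→Dijon
Marseille→Lyon→Strasbourg→Nice→Reims→Dijon
Marseille→Nice→Lyon→Reims→Dijon
Marseille→Nice→Lyon→Strasbourg→Dijon
Marseille→Nice→Reims→Dijon
Marseille→Nice→Reims→Lyon→Strasbourg→Dijon
Marseille→Reims→Dijon
Marseille→Reims→Lyon→Strasbourg→Dijon
Marseille→Strasbourg→Dijon
Marseille→Strasbourg→Nice→Lyon→Reims→Dijon
Marseille→Strasbourg→Nice→Reims→Dijon
Marseille→Toulouse→Dijon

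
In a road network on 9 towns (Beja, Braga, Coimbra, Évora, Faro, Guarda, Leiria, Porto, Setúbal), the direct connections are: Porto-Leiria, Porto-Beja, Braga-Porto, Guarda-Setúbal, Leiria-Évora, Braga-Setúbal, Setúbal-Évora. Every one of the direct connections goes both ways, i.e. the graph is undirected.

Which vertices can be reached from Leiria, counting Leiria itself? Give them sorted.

Start at Leiria.
Its neighbours: Évora, Porto.
Then their neighbours: Beja, Braga, Setúbal.
Then next layer: Guarda.
Nothing further is reachable.

Beja, Braga, Évora, Guarda, Leiria, Porto, Setúbal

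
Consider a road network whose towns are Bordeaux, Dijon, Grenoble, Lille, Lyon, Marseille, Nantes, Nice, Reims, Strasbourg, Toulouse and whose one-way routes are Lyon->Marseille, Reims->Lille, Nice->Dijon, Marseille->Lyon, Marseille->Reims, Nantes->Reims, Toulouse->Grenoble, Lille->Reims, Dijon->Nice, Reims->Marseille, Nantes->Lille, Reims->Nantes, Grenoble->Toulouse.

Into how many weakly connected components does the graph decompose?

From Bordeaux: component {Bordeaux}.
From Dijon: component {Dijon, Nice}.
From Grenoble: component {Grenoble, Toulouse}.
From Lille: component {Lille, Lyon, Marseille, Nantes, Reims}.
From Strasbourg: component {Strasbourg}.
That's 5 components.

5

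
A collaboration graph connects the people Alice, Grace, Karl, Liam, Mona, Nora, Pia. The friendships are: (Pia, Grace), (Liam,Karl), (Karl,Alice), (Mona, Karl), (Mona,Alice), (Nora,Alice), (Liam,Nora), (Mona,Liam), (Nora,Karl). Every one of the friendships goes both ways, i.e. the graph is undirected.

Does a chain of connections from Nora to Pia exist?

No

Explore from Nora.
Distance 1: reach Alice, Karl, Liam.
Distance 2: reach Mona.
The search is exhausted without reaching Pia; it lies in a different component.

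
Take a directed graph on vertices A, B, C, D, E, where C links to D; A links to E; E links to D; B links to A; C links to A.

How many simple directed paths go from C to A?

1

C→A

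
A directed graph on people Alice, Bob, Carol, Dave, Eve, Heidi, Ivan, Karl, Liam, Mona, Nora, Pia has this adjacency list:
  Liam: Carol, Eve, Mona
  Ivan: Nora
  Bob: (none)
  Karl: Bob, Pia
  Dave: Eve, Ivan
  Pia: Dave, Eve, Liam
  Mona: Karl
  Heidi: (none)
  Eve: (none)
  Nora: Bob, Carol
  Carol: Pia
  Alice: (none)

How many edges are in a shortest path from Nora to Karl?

Distance 0: Nora.
Distance 1: Bob, Carol.
Distance 2: Pia.
Distance 3: Dave, Eve, Liam.
Distance 4: Ivan, Mona.
Distance 5: Karl — contains Karl.

5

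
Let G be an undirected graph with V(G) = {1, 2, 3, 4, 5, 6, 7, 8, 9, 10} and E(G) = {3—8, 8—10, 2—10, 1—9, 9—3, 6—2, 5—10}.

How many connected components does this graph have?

3

From 1: component {1, 2, 3, 5, 6, 8, 9, 10}.
From 4: component {4}.
From 7: component {7}.
That's 3 components.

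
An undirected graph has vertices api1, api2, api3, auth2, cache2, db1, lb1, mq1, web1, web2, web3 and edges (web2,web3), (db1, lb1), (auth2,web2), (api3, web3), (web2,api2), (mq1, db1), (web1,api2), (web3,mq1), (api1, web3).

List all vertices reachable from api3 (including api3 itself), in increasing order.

api1, api2, api3, auth2, db1, lb1, mq1, web1, web2, web3

Start at api3.
Its neighbours: web3.
Then their neighbours: api1, mq1, web2.
Then next layer: api2, auth2, db1.
Then next layer: lb1, web1.
Nothing further is reachable.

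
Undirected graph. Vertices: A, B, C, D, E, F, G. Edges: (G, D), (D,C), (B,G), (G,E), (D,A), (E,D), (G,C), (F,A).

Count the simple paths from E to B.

E–D–C–G–B
E–D–G–B
E–G–B

3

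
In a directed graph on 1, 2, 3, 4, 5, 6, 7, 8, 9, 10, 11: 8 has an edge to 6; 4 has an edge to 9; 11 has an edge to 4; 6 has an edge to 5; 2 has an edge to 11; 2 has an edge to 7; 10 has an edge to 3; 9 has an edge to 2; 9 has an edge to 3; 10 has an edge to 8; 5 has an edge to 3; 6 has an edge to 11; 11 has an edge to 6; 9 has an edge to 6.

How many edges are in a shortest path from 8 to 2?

5

Distance 0: 8.
Distance 1: 6.
Distance 2: 5, 11.
Distance 3: 3, 4.
Distance 4: 9.
Distance 5: 2 — contains 2.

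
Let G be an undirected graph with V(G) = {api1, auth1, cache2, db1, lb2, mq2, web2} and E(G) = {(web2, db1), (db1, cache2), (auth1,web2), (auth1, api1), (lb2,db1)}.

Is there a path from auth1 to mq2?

No

Explore from auth1.
Distance 1: reach api1, web2.
Distance 2: reach db1.
Distance 3: reach cache2, lb2.
The search is exhausted without reaching mq2; it lies in a different component.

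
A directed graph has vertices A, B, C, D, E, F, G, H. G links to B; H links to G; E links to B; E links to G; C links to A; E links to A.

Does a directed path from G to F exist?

Explore from G.
Distance 1: reach B.
The search from G is exhausted; no directed path reaches F.

No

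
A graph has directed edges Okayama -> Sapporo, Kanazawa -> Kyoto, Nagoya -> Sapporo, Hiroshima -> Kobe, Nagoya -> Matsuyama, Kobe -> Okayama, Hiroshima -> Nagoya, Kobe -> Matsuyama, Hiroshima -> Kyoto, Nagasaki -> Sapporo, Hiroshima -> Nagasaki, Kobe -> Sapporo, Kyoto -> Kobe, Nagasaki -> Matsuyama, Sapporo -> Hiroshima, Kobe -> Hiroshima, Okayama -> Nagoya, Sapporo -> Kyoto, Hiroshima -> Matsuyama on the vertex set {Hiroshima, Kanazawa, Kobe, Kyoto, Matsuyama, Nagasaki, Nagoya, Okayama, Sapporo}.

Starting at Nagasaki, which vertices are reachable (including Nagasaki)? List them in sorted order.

Hiroshima, Kobe, Kyoto, Matsuyama, Nagasaki, Nagoya, Okayama, Sapporo

Start at Nagasaki.
Its neighbours: Matsuyama, Sapporo.
Then their neighbours: Hiroshima, Kyoto.
Then next layer: Kobe, Nagoya.
Then next layer: Okayama.
Nothing further is reachable.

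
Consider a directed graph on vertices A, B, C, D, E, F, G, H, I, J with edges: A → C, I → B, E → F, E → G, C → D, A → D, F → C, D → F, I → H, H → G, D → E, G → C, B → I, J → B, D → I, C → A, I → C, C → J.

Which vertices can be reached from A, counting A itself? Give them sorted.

A, B, C, D, E, F, G, H, I, J

Start at A.
Its neighbours: C, D.
Then their neighbours: E, F, I, J.
Then next layer: B, G, H.
Every vertex is now reached.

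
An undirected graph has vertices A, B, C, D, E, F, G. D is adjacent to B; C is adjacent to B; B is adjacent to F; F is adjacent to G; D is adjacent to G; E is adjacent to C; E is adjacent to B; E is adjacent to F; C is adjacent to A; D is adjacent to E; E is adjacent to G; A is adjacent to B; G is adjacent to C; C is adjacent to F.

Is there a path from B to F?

Explore from B.
Distance 1: reach A, C, D, E, F.
Found F.

Yes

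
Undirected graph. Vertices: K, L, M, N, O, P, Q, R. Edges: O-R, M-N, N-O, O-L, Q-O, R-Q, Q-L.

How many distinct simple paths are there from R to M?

3

R–O–N–M
R–Q–L–O–N–M
R–Q–O–N–M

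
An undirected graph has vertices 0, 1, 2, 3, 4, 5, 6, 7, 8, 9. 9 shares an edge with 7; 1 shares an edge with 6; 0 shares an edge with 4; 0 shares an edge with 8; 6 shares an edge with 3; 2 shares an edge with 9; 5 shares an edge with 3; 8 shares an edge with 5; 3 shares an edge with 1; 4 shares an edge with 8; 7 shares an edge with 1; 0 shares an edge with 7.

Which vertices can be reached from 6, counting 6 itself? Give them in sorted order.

0, 1, 2, 3, 4, 5, 6, 7, 8, 9

Start at 6.
Its neighbours: 1, 3.
Then their neighbours: 5, 7.
Then next layer: 0, 8, 9.
Then next layer: 2, 4.
Every vertex is now reached.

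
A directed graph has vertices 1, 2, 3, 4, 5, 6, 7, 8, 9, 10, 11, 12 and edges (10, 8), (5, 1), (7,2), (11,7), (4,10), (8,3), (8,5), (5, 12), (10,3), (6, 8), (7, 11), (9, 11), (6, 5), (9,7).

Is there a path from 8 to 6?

Explore from 8.
Distance 1: reach 3, 5.
Distance 2: reach 1, 12.
The search from 8 is exhausted; no directed path reaches 6.

No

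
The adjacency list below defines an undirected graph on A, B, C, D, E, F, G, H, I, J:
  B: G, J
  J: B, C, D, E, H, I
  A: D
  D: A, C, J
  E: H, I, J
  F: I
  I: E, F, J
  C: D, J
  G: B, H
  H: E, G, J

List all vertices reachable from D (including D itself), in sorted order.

Start at D.
Its neighbours: A, C, J.
Then their neighbours: B, E, H, I.
Then next layer: F, G.
Every vertex is now reached.

A, B, C, D, E, F, G, H, I, J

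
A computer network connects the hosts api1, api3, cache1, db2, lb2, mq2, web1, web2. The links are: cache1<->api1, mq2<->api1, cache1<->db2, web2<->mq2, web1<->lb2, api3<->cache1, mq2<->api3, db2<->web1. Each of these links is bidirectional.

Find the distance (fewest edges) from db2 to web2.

Distance 0: db2.
Distance 1: cache1, web1.
Distance 2: api1, api3, lb2.
Distance 3: mq2.
Distance 4: web2 — contains web2.

4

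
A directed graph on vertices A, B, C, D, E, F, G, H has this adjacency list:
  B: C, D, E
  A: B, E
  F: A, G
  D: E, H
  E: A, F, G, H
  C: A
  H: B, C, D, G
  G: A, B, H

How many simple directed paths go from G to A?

G→A
G→B→C→A
G→B→D→E→A
G→B→D→E→F→A
G→B→D→E→H→C→A
G→B→D→H→C→A
G→B→E→A
G→B→E→F→A
... and 9 more.

17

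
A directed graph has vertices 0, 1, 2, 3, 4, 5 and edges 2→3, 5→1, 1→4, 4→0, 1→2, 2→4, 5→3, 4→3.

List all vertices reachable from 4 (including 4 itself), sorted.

0, 3, 4

Start at 4.
Its neighbours: 0, 3.
Nothing further is reachable.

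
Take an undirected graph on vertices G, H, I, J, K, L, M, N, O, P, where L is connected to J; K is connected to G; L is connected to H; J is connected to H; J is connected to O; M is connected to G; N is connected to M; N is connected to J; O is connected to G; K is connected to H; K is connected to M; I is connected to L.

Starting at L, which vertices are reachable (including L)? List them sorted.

G, H, I, J, K, L, M, N, O

Start at L.
Its neighbours: H, I, J.
Then their neighbours: K, N, O.
Then next layer: G, M.
Nothing further is reachable.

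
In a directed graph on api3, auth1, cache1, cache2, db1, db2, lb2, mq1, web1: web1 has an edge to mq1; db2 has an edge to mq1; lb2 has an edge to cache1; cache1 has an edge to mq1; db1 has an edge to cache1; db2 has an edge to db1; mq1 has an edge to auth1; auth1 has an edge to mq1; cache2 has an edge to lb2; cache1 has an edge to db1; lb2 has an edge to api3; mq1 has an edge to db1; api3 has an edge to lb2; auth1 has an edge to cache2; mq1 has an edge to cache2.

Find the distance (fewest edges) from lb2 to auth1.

3

Distance 0: lb2.
Distance 1: api3, cache1.
Distance 2: db1, mq1.
Distance 3: auth1, cache2 — contains auth1.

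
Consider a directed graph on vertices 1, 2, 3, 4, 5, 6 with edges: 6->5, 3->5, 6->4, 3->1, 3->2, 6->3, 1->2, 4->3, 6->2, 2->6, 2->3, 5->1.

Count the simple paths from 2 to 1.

2→3→1
2→3→5→1
2→6→3→1
2→6→3→5→1
2→6→4→3→1
2→6→4→3→5→1
2→6→5→1

7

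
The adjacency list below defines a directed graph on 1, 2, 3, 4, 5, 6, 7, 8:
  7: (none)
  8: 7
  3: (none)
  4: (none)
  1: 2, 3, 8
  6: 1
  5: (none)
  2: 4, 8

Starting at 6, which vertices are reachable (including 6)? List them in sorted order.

1, 2, 3, 4, 6, 7, 8

Start at 6.
Its neighbours: 1.
Then their neighbours: 2, 3, 8.
Then next layer: 4, 7.
Nothing further is reachable.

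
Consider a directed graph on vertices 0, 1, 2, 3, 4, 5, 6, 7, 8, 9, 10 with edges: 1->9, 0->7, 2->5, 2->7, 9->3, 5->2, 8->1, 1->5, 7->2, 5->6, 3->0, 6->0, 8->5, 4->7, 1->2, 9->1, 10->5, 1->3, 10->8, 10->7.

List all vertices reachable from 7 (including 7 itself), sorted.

0, 2, 5, 6, 7

Start at 7.
Its neighbours: 2.
Then their neighbours: 5.
Then next layer: 6.
Then next layer: 0.
Nothing further is reachable.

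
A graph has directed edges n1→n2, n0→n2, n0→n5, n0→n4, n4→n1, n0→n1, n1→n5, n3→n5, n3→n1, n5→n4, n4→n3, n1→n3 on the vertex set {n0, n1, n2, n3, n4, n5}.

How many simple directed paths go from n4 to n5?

n4→n1→n3→n5
n4→n1→n5
n4→n3→n1→n5
n4→n3→n5

4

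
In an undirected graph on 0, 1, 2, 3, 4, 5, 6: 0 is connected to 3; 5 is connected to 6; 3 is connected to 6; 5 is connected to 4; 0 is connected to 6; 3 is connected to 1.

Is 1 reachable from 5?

Explore from 5.
Distance 1: reach 4, 6.
Distance 2: reach 0, 3.
Distance 3: reach 1.
Found 1.

Yes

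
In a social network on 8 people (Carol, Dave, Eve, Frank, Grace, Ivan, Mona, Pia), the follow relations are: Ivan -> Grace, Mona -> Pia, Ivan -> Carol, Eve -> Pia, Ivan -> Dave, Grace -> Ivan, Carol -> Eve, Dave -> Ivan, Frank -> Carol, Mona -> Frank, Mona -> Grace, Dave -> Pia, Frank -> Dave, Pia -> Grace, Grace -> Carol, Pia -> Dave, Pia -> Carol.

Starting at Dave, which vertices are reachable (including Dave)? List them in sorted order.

Carol, Dave, Eve, Grace, Ivan, Pia

Start at Dave.
Its neighbours: Ivan, Pia.
Then their neighbours: Carol, Grace.
Then next layer: Eve.
Nothing further is reachable.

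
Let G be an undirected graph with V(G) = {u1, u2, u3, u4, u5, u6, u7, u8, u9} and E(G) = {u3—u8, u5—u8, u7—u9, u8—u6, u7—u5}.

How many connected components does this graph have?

4

From u1: component {u1}.
From u2: component {u2}.
From u3: component {u3, u5, u6, u7, u8, u9}.
From u4: component {u4}.
That's 4 components.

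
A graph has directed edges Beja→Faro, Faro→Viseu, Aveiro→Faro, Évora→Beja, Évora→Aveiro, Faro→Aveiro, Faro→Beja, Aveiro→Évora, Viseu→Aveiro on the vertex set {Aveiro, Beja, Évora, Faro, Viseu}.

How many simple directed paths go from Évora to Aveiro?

Évora→Aveiro
Évora→Beja→Faro→Aveiro
Évora→Beja→Faro→Viseu→Aveiro

3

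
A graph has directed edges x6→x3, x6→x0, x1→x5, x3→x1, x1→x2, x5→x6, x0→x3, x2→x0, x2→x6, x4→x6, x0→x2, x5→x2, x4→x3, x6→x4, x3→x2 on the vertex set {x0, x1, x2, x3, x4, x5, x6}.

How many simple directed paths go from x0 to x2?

x0→x2
x0→x3→x1→x2
x0→x3→x1→x5→x2
x0→x3→x2

4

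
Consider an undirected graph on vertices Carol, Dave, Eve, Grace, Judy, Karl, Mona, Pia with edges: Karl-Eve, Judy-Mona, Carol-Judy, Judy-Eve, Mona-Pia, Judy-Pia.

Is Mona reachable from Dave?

Dave has no edges, so nothing is reachable from it.

No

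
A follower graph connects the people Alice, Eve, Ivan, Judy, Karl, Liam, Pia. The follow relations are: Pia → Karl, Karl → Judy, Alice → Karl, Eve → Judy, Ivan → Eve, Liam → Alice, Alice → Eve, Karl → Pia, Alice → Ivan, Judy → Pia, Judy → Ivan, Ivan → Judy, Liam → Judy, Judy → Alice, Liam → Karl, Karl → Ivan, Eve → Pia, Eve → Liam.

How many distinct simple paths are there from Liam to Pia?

Liam→Alice→Eve→Judy→Pia
Liam→Alice→Eve→Pia
Liam→Alice→Ivan→Eve→Judy→Pia
Liam→Alice→Ivan→Eve→Pia
Liam→Alice→Ivan→Judy→Pia
Liam→Alice→Karl→Ivan→Eve→Judy→Pia
Liam→Alice→Karl→Ivan→Eve→Pia
Liam→Alice→Karl→Ivan→Judy→Pia
... and 18 more.

26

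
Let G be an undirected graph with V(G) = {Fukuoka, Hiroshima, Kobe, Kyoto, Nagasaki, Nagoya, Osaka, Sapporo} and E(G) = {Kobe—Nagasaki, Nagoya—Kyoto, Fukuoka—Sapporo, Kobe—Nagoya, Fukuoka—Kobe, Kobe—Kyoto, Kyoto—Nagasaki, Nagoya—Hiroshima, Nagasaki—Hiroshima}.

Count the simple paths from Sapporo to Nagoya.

Sapporo–Fukuoka–Kobe–Kyoto–Nagasaki–Hiroshima–Nagoya
Sapporo–Fukuoka–Kobe–Kyoto–Nagoya
Sapporo–Fukuoka–Kobe–Nagasaki–Hiroshima–Nagoya
Sapporo–Fukuoka–Kobe–Nagasaki–Kyoto–Nagoya
Sapporo–Fukuoka–Kobe–Nagoya

5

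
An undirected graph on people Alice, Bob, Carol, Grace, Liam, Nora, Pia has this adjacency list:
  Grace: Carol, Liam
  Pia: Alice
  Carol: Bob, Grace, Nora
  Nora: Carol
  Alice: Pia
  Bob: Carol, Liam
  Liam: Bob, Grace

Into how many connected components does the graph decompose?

From Alice: component {Alice, Pia}.
From Bob: component {Bob, Carol, Grace, Liam, Nora}.
That's 2 components.

2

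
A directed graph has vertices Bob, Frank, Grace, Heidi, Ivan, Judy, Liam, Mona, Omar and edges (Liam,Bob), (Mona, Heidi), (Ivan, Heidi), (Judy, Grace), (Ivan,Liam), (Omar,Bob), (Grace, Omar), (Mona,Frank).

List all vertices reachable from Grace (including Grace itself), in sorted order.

Start at Grace.
Its neighbours: Omar.
Then their neighbours: Bob.
Nothing further is reachable.

Bob, Grace, Omar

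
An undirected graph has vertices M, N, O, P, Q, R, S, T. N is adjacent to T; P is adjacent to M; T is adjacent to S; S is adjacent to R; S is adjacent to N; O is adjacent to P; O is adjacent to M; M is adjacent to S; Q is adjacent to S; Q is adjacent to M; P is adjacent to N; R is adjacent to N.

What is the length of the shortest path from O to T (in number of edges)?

3

Distance 0: O.
Distance 1: M, P.
Distance 2: N, Q, S.
Distance 3: R, T — contains T.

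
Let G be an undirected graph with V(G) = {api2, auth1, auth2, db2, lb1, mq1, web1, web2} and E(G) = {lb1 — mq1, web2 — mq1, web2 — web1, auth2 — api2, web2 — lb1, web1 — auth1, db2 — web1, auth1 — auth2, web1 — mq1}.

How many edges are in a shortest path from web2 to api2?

Distance 0: web2.
Distance 1: lb1, mq1, web1.
Distance 2: auth1, db2.
Distance 3: auth2.
Distance 4: api2 — contains api2.

4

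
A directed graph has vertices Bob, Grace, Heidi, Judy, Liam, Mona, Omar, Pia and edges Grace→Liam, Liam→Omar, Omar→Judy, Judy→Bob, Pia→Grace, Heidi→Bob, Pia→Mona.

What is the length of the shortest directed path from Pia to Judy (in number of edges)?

Distance 0: Pia.
Distance 1: Grace, Mona.
Distance 2: Liam.
Distance 3: Omar.
Distance 4: Judy — contains Judy.

4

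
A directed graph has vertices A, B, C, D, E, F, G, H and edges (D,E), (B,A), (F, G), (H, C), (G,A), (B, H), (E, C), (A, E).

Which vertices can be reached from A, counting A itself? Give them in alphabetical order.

A, C, E

Start at A.
Its neighbours: E.
Then their neighbours: C.
Nothing further is reachable.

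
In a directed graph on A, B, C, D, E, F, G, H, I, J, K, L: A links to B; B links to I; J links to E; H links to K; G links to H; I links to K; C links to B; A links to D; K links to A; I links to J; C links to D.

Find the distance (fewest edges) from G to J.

Distance 0: G.
Distance 1: H.
Distance 2: K.
Distance 3: A.
Distance 4: B, D.
Distance 5: I.
Distance 6: J — contains J.

6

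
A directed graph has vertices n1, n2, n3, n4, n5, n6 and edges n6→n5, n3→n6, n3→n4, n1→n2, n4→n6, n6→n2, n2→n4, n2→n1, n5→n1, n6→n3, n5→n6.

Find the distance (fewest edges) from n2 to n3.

3

Distance 0: n2.
Distance 1: n1, n4.
Distance 2: n6.
Distance 3: n3, n5 — contains n3.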